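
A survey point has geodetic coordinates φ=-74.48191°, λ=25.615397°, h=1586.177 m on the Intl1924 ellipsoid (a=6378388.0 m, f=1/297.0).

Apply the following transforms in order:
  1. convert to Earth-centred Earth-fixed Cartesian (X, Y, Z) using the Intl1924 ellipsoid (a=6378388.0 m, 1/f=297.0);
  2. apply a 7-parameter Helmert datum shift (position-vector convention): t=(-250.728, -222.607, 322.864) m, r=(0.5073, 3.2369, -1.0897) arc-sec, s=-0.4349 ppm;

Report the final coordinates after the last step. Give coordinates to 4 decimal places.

start: φ=-74.481910°, λ=25.615397°, h=1586.177 m
→ ECEF (a=6378388.000, f=1/297.0): X=1543977.8527, Y=740260.4600, Z=-6125222.4629
→ Helmert 7p (PV): X=1543634.2413, Y=740044.4390, Z=-6124919.3440

X=1543634.2413 m, Y=740044.4390 m, Z=-6124919.3440 m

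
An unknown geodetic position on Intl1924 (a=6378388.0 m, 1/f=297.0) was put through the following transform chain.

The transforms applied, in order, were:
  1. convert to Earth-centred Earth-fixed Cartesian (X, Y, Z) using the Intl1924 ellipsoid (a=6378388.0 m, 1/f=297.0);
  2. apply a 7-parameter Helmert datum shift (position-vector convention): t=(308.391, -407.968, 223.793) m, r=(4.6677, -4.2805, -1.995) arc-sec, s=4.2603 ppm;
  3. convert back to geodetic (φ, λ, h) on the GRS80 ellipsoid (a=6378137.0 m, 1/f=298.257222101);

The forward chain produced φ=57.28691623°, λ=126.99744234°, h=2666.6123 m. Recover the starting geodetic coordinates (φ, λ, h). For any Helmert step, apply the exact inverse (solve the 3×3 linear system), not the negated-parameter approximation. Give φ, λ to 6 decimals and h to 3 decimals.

start: φ=57.286916°, λ=126.997442°, h=2666.612 m
→ ECEF (a=6378137.000, f=1/298.257222101): X=-2080104.8285, Y=2760648.7330, Z=5345478.7247
→ Helmert⁻¹: X=-2080320.1360, Y=2761145.7774, Z=5345212.8474
→ geod (Bowring, a=6378388.000): φ=57.28239700°, λ=126.99533500°, h=2541.1050 m

φ=57.282397°, λ=126.995335°, h=2541.105 m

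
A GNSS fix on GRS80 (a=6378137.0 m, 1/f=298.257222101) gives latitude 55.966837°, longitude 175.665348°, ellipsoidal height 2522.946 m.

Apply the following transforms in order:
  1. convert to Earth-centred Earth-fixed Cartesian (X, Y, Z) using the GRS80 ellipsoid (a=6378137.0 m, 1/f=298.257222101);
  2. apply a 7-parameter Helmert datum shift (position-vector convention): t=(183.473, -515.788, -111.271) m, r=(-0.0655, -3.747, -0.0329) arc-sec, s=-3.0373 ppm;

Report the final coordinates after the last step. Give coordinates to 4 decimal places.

start: φ=55.966837°, λ=175.665348°, h=2522.946 m
→ ECEF (a=6378137.000, f=1/298.257222101): X=-3569076.8029, Y=270531.0827, Z=5264467.3758
→ Helmert 7p (PV): X=-3568978.0803, Y=270016.7140, Z=5264275.1936

X=-3568978.0803 m, Y=270016.7140 m, Z=5264275.1936 m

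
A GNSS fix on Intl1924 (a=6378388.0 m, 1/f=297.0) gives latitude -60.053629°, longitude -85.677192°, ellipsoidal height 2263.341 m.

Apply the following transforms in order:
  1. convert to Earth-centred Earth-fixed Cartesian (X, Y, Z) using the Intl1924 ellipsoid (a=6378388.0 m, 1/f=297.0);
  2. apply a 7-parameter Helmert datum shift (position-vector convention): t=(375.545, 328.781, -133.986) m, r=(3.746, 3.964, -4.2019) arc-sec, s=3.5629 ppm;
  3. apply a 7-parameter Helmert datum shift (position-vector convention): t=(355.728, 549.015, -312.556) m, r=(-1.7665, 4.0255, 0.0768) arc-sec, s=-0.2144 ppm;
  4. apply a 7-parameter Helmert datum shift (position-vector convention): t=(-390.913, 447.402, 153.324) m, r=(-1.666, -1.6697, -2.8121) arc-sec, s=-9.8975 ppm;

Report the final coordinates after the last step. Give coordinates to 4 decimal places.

start: φ=-60.053629°, λ=-85.677192°, h=2263.341 m
→ ECEF (a=6378388.000, f=1/297.0): X=240690.9810, Y=-3184134.2039, Z=-5505541.9330
→ Helmert 7p (PV): X=240896.7121, Y=-3183721.6837, Z=-5505757.9880
→ Helmert 7p (PV): X=241146.1226, Y=-3183219.0490, Z=-5506046.7988
→ Helmert 7p (PV): X=240753.9957, Y=-3182787.9006, Z=-5505811.3161

X=240753.9957 m, Y=-3182787.9006 m, Z=-5505811.3161 m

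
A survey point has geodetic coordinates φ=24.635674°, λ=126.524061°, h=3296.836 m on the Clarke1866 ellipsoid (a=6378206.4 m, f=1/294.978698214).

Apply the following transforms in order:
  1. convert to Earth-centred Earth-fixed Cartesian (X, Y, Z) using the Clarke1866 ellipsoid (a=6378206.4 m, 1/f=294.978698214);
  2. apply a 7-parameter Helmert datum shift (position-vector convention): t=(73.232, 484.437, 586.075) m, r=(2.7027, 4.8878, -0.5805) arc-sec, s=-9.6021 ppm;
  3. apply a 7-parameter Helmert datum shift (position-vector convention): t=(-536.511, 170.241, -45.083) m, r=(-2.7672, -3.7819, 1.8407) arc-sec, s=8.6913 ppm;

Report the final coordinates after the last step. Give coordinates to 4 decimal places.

start: φ=24.635674°, λ=126.524061°, h=3296.836 m
→ ECEF (a=6378206.400, f=1/294.978698214): X=-3454340.4517, Y=4664175.5471, Z=2643667.6119
→ Helmert 7p (PV): X=-3454158.2786, Y=4664590.2800, Z=2644371.2723
→ Helmert 7p (PV): X=-3454814.9232, Y=4664805.7139, Z=2644223.2596

X=-3454814.9232 m, Y=4664805.7139 m, Z=2644223.2596 m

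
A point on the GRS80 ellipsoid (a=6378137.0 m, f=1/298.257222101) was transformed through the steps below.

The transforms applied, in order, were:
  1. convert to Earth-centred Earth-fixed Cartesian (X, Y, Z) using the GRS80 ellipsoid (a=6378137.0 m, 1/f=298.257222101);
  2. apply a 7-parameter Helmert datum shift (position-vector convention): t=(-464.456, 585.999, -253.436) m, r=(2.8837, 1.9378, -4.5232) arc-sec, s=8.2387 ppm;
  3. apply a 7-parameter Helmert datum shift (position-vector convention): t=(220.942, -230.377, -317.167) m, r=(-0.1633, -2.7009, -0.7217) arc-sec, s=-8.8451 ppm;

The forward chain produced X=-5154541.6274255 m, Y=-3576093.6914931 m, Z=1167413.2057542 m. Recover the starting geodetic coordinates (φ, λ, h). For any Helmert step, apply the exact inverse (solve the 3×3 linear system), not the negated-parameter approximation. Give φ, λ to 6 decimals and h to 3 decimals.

start: X=-5154541.6274, Y=-3576093.6915, Z=1167413.2058 m
→ Helmert⁻¹: X=-5154780.3608, Y=-3575913.9043, Z=1167805.3689
→ Helmert⁻¹: X=-5154205.9829, Y=-3576567.1348, Z=1168050.7618
→ geod (Bowring, a=6378137.000): φ=10.61633500°, λ=-145.24274200°, h=3963.2500 m

φ=10.616335°, λ=-145.242742°, h=3963.250 m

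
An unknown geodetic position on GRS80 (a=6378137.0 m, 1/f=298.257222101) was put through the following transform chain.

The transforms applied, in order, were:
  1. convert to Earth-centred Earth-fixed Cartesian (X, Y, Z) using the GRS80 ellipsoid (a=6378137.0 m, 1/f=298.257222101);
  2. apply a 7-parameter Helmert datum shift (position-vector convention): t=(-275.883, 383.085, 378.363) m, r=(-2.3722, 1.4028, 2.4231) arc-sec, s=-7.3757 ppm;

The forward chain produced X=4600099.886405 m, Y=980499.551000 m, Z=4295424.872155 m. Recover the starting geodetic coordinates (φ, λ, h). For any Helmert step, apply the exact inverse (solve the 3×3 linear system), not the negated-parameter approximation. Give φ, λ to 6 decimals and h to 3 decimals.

start: X=4600099.8864, Y=980499.5510, Z=4295424.8722 m
→ Helmert⁻¹: X=4600392.0025, Y=980020.2548, Z=4295120.7464
→ geod (Bowring, a=6378137.000): φ=42.59248300°, λ=12.02593600°, h=1237.1780 m

φ=42.592483°, λ=12.025936°, h=1237.178 m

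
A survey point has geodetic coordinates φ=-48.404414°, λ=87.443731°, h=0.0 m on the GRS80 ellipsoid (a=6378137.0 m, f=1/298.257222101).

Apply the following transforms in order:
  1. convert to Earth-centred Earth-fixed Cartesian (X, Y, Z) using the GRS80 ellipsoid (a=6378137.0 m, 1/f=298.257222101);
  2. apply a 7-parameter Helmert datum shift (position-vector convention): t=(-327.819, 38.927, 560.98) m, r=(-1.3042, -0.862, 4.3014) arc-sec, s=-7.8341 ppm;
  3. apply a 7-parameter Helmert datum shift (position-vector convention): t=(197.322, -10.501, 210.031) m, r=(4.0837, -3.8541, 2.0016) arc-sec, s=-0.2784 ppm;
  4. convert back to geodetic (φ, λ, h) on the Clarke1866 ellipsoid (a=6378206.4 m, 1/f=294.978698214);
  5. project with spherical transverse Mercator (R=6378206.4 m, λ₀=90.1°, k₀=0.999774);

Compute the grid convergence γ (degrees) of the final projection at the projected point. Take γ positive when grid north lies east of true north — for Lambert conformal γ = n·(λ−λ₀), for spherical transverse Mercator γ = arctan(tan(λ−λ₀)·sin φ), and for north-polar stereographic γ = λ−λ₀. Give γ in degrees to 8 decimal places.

start: φ=-48.404414°, λ=87.443731°, h=0.000 m
→ ECEF (a=6378137.000, f=1/298.257222101): X=189204.0089, Y=4237972.3723, Z=-4746847.9492
→ Helmert 7p (PV): X=188806.1680, Y=4237952.0304, Z=-4746275.7875
→ Helmert 7p (PV): X=189050.9974, Y=4238036.1501, Z=-4745977.0028
→ geod (Bowring, a=6378206.400): φ=-48.40095670°, λ=87.44583393°, h=-550.0936 m
→ into tm (λ₀=90.1°): φ=-48.40095670°, λ−λ₀=-2.65416607°
convergence γ = 1.98543562°

1.98543562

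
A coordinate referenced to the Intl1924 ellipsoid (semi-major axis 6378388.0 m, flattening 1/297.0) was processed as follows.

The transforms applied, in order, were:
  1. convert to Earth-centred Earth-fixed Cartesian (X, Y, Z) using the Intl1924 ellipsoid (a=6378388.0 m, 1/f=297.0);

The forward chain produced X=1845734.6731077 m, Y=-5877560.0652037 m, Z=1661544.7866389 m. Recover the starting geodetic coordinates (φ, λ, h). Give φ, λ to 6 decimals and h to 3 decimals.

φ=15.191319°, λ=-72.566107°, h=3763.196 m

start: X=1845734.6731, Y=-5877560.0652, Z=1661544.7866 m
→ geod (Bowring, a=6378388.000): φ=15.19131900°, λ=-72.56610700°, h=3763.1960 m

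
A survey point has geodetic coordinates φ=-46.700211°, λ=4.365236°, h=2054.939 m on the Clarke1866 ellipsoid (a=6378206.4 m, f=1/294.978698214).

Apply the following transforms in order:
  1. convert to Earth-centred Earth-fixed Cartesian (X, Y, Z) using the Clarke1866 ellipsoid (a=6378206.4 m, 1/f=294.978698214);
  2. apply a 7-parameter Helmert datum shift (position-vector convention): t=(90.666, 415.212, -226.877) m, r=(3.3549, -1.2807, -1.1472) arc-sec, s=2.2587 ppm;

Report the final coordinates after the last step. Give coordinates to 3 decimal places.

start: φ=-46.700211°, λ=4.365236°, h=2054.939 m
→ ECEF (a=6378206.400, f=1/294.978698214): X=4370829.2503, Y=333649.4201, Z=-4620263.7919
→ Helmert 7p (PV): X=4370960.3317, Y=334116.2249, Z=-4620468.5393

X=4370960.332 m, Y=334116.225 m, Z=-4620468.539 m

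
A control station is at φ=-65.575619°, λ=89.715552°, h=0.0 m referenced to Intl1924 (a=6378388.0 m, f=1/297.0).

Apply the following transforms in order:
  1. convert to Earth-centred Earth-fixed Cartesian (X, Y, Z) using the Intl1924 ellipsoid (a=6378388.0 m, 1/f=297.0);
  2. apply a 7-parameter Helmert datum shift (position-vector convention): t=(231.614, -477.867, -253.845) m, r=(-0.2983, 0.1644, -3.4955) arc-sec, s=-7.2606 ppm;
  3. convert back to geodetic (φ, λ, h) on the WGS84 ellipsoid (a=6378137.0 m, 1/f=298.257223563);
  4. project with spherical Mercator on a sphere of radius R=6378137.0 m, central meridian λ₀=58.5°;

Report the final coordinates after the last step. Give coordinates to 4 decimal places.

start: φ=-65.575619°, λ=89.715552°, h=0.000 m
→ ECEF (a=6378388.000, f=1/297.0): X=13130.1602, Y=2644759.6244, Z=-5784671.8314
→ Helmert 7p (PV): X=13401.8879, Y=2644253.9667, Z=-5784887.5115
→ geod (Bowring, a=6378137.000): φ=-65.57991831°, λ=89.70960995°, h=163.1743 m
→ merc (R=6378137.0, λ₀=58.5°): E=3474237.8876, N=-9762809.3829

E=3474237.8876 m, N=-9762809.3829 m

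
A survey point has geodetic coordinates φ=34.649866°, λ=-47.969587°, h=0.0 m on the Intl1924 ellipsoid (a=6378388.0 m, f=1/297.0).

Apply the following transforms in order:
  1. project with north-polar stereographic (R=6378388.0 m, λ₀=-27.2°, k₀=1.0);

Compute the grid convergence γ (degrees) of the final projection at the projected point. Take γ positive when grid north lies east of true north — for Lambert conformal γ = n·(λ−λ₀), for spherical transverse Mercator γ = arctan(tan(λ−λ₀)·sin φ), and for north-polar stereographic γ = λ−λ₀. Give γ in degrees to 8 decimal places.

start: φ=34.649866°, λ=-47.969587°, h=0.000 m
→ into stereo (λ₀=-27.2°): φ=34.64986600°, λ−λ₀=-20.76958700°
convergence γ = -20.76958700°

-20.76958700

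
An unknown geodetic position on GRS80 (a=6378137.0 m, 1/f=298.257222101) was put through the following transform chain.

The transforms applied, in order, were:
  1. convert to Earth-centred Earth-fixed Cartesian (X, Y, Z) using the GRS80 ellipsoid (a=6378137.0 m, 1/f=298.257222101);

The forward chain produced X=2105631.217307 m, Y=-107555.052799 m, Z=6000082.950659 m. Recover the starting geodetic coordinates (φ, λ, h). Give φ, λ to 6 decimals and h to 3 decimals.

start: X=2105631.2173, Y=-107555.0528, Z=6000082.9507 m
→ geod (Bowring, a=6378137.000): φ=70.75901600°, λ=-2.92411100°, h=644.2540 m

φ=70.759016°, λ=-2.924111°, h=644.254 m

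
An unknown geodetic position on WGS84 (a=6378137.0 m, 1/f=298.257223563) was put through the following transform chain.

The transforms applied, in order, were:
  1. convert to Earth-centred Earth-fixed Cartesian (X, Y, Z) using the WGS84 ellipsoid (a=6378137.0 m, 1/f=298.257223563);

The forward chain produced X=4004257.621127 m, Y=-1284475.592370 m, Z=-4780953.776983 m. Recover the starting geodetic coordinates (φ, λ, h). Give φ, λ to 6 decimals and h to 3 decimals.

start: X=4004257.6211, Y=-1284475.5924, Z=-4780953.7770 m
→ geod (Bowring, a=6378137.000): φ=-48.85653200°, λ=-17.78507000°, h=1165.1200 m

φ=-48.856532°, λ=-17.785070°, h=1165.120 m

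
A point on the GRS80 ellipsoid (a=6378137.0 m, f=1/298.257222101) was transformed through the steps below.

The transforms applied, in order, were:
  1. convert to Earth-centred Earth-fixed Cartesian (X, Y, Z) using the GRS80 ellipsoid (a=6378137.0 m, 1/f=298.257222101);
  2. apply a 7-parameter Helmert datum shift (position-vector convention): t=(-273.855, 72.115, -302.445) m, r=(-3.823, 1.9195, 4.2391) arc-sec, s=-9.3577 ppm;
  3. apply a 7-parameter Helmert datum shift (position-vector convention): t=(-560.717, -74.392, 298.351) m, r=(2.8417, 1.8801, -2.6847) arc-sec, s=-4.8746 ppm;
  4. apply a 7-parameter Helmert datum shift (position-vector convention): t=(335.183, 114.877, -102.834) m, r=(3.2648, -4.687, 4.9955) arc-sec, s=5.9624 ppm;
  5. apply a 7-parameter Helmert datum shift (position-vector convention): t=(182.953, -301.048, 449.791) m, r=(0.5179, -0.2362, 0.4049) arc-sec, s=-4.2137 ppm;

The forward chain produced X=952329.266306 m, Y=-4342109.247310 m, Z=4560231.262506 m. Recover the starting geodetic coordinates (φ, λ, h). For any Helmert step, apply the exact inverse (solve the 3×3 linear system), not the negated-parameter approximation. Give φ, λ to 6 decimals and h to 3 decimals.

φ=45.922679°, λ=-77.626468°, h=1010.338 m

start: X=952329.2663, Y=-4342109.2473, Z=4560231.2625 m
→ Helmert⁻¹: X=952147.0239, Y=-4341816.9145, Z=4559810.4965
→ Helmert⁻¹: X=951804.6274, Y=-4341856.7795, Z=4559933.2383
→ Helmert⁻¹: X=952384.9360, Y=-4341728.3369, Z=4559725.6105
→ Helmert⁻¹: X=952536.0359, Y=-4341945.1748, Z=4559999.1162
→ geod (Bowring, a=6378137.000): φ=45.92267900°, λ=-77.62646800°, h=1010.3380 m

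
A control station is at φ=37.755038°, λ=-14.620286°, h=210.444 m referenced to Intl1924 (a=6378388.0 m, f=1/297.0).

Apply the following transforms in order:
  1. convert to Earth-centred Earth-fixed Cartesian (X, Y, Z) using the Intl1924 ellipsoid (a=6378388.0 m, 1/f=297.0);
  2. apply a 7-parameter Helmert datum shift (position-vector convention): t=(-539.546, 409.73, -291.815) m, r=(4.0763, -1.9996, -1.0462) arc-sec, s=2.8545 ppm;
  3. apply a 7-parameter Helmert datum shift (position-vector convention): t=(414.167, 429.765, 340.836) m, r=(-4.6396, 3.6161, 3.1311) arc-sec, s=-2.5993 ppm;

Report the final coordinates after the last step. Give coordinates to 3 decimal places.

X=4885930.033 m, Y=-1273658.824 m, Z=3884189.679 m

start: φ=37.755038°, λ=-14.620286°, h=210.444 m
→ ECEF (a=6378388.000, f=1/297.0): X=4886010.8501, Y=-1274557.9720, Z=3884174.4736
→ Helmert 7p (PV): X=4885441.1319, Y=-1274253.4238, Z=3883915.9243
→ Helmert 7p (PV): X=4885930.0333, Y=-1273658.8236, Z=3884189.6789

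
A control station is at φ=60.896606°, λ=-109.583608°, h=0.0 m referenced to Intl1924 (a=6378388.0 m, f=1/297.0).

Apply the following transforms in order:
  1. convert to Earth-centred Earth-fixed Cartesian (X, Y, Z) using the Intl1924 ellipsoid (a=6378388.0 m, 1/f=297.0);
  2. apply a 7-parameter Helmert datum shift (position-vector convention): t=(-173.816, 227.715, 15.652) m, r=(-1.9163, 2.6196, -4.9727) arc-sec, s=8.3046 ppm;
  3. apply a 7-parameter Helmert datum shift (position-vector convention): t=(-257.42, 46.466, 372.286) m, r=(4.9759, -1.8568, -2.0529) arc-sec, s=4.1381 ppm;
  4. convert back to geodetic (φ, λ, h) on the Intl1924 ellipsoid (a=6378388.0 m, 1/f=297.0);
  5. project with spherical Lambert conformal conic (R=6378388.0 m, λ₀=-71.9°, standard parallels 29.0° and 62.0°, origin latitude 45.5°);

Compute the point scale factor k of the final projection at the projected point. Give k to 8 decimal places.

0.99379498

start: φ=60.896606°, λ=-109.583608°, h=0.000 m
→ ECEF (a=6378388.000, f=1/297.0): X=-1042536.0540, Y=-2930434.0892, Z=5549868.5942
→ Helmert 7p (PV): X=-1042718.6914, Y=-2930154.0149, Z=5549970.8015
→ Helmert 7p (PV): X=-1043059.5506, Y=-2930243.1834, Z=5550285.9804
→ geod (Bowring, a=6378388.000): φ=60.89846181°, λ=-109.59387222°, h=362.5779 m
→ into lcc (λ₀=-71.9°): φ=60.89846181°, λ−λ₀=-37.69387222°
scale k = 0.99379498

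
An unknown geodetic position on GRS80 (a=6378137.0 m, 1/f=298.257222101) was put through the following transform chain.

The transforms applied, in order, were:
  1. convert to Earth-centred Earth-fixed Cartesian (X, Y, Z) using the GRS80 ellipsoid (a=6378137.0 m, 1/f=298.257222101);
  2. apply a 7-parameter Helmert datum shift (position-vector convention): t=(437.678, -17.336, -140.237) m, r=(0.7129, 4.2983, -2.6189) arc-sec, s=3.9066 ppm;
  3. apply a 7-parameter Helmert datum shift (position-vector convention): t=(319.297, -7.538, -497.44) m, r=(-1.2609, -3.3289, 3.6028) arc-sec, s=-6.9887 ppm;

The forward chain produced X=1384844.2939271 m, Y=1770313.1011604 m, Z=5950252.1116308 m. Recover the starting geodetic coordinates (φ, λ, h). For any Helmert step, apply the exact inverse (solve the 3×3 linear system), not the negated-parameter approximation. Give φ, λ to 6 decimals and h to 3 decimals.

φ=69.439584°, λ=51.980999°, h=1654.481 m

start: X=1384844.2939, Y=1770313.1012, Z=5950252.1116 m
→ Helmert⁻¹: X=1384661.6335, Y=1770272.4486, Z=5950779.6146
→ Helmert⁻¹: X=1384072.0609, Y=1770321.0098, Z=5950919.3275
→ geod (Bowring, a=6378137.000): φ=69.43958400°, λ=51.98099900°, h=1654.4810 m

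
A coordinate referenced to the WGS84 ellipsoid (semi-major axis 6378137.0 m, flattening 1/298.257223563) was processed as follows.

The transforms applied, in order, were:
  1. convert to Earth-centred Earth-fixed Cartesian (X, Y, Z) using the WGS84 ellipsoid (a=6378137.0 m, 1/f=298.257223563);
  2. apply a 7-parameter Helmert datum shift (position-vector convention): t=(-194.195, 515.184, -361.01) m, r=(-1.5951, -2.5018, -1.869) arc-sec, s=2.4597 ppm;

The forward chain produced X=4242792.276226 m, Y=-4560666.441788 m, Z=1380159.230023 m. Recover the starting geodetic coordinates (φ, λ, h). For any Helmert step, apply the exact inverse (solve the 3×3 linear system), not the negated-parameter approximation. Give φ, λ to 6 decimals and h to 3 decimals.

φ=12.575976°, λ=-47.069285°, h=3538.594 m

start: X=4242792.2762, Y=-4560666.4418, Z=1380159.2300 m
→ Helmert⁻¹: X=4243034.1074, Y=-4561142.6351, Z=1380430.1078
→ geod (Bowring, a=6378137.000): φ=12.57597600°, λ=-47.06928500°, h=3538.5940 m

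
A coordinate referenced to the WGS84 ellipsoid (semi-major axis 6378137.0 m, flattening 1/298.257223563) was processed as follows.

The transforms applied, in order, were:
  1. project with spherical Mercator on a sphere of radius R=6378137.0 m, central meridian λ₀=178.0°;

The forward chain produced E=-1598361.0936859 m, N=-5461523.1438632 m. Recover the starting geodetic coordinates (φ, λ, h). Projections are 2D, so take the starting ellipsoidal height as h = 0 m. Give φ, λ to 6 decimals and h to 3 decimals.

start: E=-1598361.0937, N=-5461523.1439 m
→ merc⁻¹: φ=-43.97467000°, λ=163.64167800°

φ=-43.974670°, λ=163.641678°, h=0.000 m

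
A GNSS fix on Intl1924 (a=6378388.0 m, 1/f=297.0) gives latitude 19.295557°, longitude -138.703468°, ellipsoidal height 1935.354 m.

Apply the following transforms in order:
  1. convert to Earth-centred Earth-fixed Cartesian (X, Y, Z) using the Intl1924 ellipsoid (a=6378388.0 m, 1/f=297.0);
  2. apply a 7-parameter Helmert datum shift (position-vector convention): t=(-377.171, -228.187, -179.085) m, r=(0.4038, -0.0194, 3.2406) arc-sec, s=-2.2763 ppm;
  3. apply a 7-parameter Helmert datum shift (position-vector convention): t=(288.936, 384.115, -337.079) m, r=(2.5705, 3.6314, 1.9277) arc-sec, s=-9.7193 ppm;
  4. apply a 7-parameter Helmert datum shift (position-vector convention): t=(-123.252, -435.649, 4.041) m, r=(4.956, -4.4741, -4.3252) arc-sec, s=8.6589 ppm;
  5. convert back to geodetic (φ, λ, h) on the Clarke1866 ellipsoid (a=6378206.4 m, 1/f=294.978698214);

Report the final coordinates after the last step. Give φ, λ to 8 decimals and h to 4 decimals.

start: φ=19.295557°, λ=-138.703468°, h=1935.354 m
→ ECEF (a=6378388.000, f=1/297.0): X=-4525953.0952, Y=-3975661.5951, Z=2094921.2863
→ Helmert 7p (PV): X=-4526257.6999, Y=-3975955.9400, Z=2094729.2239
→ Helmert 7p (PV): X=-4525850.7354, Y=-3975601.5869, Z=2094401.9236
→ Helmert 7p (PV): X=-4526141.9722, Y=-3976027.0795, Z=2094230.4044
→ geod (Bowring, a=6378206.400): φ=19.28934816°, λ=-138.70204201°, h=2266.2377 m

φ=19.28934816°, λ=-138.70204201°, h=2266.2377 m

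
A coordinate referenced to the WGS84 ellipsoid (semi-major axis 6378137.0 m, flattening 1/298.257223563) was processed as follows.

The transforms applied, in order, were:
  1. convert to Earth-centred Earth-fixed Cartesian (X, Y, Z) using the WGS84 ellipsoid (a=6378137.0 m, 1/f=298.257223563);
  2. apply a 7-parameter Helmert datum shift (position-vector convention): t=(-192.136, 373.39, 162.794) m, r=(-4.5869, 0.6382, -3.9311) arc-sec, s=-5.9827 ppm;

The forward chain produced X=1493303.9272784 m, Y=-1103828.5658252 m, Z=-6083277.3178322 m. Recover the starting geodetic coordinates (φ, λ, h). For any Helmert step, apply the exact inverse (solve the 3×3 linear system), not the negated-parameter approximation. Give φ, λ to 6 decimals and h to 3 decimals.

φ=-73.129574°, λ=-36.472220°, h=2133.983 m

start: X=1493303.9273, Y=-1103828.5658, Z=-6083277.3178 m
→ Helmert⁻¹: X=1493544.8628, Y=-1104044.8129, Z=-6083496.4380
→ geod (Bowring, a=6378137.000): φ=-73.12957400°, λ=-36.47222000°, h=2133.9830 m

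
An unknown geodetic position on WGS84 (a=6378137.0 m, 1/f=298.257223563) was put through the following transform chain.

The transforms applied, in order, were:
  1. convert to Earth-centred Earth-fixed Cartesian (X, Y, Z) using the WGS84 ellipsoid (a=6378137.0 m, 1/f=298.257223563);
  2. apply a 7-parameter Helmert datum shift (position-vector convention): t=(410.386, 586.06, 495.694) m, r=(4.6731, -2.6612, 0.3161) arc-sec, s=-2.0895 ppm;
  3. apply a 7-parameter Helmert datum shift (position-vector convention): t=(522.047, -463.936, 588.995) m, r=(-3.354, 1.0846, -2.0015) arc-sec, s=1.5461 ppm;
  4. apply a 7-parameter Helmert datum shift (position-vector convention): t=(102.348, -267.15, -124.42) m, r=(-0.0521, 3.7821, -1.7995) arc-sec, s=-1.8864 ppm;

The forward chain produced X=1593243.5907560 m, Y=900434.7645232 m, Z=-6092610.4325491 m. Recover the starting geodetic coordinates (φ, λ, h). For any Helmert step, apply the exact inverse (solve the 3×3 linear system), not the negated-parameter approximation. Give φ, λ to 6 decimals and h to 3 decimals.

start: X=1593243.5908, Y=900434.7645, Z=-6092610.4325 m
→ Helmert⁻¹: X=1593248.1023, Y=900719.0523, Z=-6092468.0639
→ Helmert⁻¹: X=1592746.8859, Y=901296.1269, Z=-6093024.6077
→ Helmert⁻¹: X=1592262.5888, Y=900571.4538, Z=-6093573.9804
→ geod (Bowring, a=6378137.000): φ=-73.39581000°, λ=29.49216600°, h=3718.1370 m

φ=-73.395810°, λ=29.492166°, h=3718.137 m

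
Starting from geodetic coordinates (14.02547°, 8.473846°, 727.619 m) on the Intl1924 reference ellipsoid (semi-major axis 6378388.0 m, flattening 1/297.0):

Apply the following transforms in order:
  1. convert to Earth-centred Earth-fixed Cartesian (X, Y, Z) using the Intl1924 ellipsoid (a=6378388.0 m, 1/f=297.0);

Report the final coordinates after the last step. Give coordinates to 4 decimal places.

start: φ=14.025470°, λ=8.473846°, h=727.619 m
→ ECEF (a=6378388.000, f=1/297.0): X=6122587.4885, Y=912169.8038, Z=1535910.2699

X=6122587.4885 m, Y=912169.8038 m, Z=1535910.2699 m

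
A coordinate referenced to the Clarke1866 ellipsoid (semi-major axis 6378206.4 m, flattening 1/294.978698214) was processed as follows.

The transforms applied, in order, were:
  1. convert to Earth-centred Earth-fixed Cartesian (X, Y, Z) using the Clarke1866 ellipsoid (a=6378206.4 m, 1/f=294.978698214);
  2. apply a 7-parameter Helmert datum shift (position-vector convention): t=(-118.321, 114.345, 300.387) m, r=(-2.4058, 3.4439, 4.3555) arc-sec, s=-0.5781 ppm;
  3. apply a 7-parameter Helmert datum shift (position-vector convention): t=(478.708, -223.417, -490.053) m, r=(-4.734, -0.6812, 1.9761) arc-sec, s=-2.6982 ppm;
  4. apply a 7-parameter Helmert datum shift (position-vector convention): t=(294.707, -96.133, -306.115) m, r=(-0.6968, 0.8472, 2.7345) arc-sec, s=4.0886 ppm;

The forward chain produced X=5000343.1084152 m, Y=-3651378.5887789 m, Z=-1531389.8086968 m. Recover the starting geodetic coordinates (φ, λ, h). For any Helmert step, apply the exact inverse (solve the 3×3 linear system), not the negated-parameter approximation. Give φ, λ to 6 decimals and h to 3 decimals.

start: X=5000343.1084, Y=-3651378.5888, Z=-1531389.8087 m
→ Helmert⁻¹: X=4999985.8404, Y=-3651328.6409, Z=-1531069.2319
→ Helmert⁻¹: X=4999480.5877, Y=-3651127.8416, Z=-1530683.6171
→ Helmert⁻¹: X=4999550.2586, Y=-3651332.0118, Z=-1530944.0020
→ geod (Bowring, a=6378206.400): φ=-13.98084500°, λ=-36.14185500°, h=468.1510 m

φ=-13.980845°, λ=-36.141855°, h=468.151 m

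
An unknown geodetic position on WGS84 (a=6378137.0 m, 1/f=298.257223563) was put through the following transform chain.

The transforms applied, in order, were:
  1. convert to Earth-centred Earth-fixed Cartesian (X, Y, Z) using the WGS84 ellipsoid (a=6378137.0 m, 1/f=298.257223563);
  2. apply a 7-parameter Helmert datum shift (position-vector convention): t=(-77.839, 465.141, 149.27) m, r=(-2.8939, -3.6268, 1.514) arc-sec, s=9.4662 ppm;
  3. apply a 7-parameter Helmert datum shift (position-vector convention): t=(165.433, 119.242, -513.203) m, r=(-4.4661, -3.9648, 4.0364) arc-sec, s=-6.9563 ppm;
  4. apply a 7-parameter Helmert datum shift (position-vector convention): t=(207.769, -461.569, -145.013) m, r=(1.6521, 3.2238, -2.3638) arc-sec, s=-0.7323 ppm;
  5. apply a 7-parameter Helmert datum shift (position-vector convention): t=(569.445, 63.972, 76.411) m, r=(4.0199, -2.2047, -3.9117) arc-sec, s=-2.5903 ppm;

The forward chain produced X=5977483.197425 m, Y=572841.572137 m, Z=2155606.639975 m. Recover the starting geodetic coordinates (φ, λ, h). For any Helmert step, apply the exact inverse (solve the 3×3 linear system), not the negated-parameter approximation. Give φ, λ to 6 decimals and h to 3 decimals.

φ=19.874144°, λ=5.473107°, h=3694.781 m

start: X=5977483.1974, Y=572841.5721, Z=2155606.6400 m
→ Helmert⁻¹: X=5976941.4081, Y=572934.4411, Z=2155460.7609
→ Helmert⁻¹: X=5976697.7515, Y=573482.1894, Z=2155696.1714
→ Helmert⁻¹: X=5976626.5551, Y=573203.2942, Z=2156121.9028
→ Helmert⁻¹: X=5976689.9282, Y=572658.6156, Z=2155855.1691
→ geod (Bowring, a=6378137.000): φ=19.87414400°, λ=5.47310700°, h=3694.7810 m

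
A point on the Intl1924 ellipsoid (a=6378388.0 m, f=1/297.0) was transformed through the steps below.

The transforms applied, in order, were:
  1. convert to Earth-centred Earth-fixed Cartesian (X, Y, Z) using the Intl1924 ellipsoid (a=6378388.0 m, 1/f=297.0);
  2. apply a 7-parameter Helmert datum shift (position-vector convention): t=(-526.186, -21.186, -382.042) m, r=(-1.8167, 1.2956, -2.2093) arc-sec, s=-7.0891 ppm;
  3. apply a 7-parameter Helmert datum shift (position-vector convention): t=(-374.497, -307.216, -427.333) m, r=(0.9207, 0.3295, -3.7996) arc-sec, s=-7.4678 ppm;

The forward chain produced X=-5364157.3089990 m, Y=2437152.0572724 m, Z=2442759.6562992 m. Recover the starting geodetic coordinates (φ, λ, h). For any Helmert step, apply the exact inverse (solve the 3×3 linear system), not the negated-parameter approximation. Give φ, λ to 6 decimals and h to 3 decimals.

start: X=-5364157.3090, Y=2437152.0573, Z=2442759.6563 m
→ Helmert⁻¹: X=-5363871.6700, Y=2437389.5737, Z=2443185.7864
→ Helmert⁻¹: X=-5363424.9606, Y=2437349.0692, Z=2443572.9294
→ geod (Bowring, a=6378388.000): φ=22.66468900°, λ=155.56110400°, h=2712.3940 m

φ=22.664689°, λ=155.561104°, h=2712.394 m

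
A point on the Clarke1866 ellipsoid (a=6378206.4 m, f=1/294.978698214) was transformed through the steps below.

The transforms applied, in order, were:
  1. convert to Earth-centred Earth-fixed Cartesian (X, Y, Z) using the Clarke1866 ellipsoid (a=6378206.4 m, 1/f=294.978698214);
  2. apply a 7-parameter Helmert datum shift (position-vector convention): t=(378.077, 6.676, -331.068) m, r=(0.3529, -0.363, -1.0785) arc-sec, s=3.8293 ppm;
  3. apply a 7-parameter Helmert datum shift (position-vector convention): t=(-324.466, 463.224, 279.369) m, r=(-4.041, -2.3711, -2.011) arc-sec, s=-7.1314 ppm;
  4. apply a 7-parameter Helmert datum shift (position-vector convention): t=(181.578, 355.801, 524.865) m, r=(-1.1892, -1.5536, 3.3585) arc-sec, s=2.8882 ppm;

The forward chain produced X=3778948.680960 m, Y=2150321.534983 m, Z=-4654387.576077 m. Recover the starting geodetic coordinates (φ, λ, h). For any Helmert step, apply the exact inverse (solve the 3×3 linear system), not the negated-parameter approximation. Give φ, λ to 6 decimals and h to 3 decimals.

φ=-47.151122°, λ=29.634910°, h=2575.139 m

start: X=3778948.6810, Y=2150321.5350, Z=-4654387.5761 m
→ Helmert⁻¹: X=3778756.1341, Y=2149924.8345, Z=-4654915.0634
→ Helmert⁻¹: X=3779033.0788, Y=2149604.9854, Z=-4655228.9587
→ Helmert⁻¹: X=3778621.1006, Y=2149601.8712, Z=-4654890.3934
→ geod (Bowring, a=6378206.400): φ=-47.15112200°, λ=29.63491000°, h=2575.1390 m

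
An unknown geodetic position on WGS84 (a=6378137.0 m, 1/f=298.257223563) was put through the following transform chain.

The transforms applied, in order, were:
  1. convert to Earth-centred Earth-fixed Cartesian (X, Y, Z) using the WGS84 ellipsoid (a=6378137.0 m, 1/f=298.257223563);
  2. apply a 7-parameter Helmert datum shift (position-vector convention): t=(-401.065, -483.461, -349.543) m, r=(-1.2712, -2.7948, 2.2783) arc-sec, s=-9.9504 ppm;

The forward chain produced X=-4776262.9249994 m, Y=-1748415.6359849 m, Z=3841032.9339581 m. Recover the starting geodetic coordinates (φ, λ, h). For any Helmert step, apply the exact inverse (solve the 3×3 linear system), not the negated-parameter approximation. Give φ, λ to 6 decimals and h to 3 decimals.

φ=37.250745°, λ=-159.897907°, h=3129.043 m

start: X=-4776262.9250, Y=-1748415.6360, Z=3841032.9340 m
→ Helmert⁻¹: X=-4775876.6385, Y=-1747920.4906, Z=3841474.6394
→ geod (Bowring, a=6378137.000): φ=37.25074500°, λ=-159.89790700°, h=3129.0430 m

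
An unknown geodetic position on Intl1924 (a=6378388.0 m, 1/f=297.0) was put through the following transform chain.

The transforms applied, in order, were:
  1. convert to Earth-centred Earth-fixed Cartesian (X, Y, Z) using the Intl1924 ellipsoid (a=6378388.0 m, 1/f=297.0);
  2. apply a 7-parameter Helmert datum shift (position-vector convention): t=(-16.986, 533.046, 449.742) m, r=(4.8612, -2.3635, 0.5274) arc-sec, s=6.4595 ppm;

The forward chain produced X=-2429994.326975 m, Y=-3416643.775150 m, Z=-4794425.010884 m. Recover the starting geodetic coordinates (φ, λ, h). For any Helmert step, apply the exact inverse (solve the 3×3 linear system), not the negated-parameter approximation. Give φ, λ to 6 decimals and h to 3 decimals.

φ=-49.020433°, λ=-125.416751°, h=3437.717 m

start: X=-2429994.3270, Y=-3416643.7751, Z=-4794425.0109 m
→ Helmert⁻¹: X=-2430025.3231, Y=-3417261.5359, Z=-4794735.3988
→ geod (Bowring, a=6378388.000): φ=-49.02043300°, λ=-125.41675100°, h=3437.7170 m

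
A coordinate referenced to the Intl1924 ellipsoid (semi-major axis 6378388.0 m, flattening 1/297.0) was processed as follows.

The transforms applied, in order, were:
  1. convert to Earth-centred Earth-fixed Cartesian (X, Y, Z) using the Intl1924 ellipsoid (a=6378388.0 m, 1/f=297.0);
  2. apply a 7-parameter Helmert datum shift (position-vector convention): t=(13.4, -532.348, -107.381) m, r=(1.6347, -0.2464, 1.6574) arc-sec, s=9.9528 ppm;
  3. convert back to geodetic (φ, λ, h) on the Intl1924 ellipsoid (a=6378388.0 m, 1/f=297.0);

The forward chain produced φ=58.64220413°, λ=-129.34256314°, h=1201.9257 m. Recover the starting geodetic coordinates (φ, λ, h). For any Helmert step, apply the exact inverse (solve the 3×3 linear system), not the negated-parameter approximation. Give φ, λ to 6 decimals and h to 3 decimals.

φ=58.646191°, λ=-129.349396°, h=1020.617 m

start: φ=58.642204°, λ=-129.342563°, h=1201.926 m
→ ECEF (a=6378388.000, f=1/297.0): X=-2109792.4184, Y=-2573759.3772, Z=5424444.0555
→ Helmert⁻¹: X=-2109799.0161, Y=-2573141.4750, Z=5424520.3607
→ geod (Bowring, a=6378388.000): φ=58.64619100°, λ=-129.34939600°, h=1020.6170 m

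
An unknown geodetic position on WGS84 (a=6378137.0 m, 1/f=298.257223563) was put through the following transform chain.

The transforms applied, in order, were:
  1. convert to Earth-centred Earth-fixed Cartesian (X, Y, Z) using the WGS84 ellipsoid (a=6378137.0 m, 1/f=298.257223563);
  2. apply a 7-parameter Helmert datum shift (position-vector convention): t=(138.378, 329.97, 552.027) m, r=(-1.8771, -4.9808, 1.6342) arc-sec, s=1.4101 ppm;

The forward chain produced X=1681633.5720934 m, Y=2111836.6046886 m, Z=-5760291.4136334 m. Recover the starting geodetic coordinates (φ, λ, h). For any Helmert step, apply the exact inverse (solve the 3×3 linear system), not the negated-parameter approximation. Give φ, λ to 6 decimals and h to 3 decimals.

start: X=1681633.5721, Y=2111836.6047, Z=-5760291.4136 m
→ Helmert⁻¹: X=1681370.4415, Y=2111542.7624, Z=-5760856.7024
→ geod (Bowring, a=6378137.000): φ=-65.04256700°, λ=51.47053800°, h=1260.4450 m

φ=-65.042567°, λ=51.470538°, h=1260.445 m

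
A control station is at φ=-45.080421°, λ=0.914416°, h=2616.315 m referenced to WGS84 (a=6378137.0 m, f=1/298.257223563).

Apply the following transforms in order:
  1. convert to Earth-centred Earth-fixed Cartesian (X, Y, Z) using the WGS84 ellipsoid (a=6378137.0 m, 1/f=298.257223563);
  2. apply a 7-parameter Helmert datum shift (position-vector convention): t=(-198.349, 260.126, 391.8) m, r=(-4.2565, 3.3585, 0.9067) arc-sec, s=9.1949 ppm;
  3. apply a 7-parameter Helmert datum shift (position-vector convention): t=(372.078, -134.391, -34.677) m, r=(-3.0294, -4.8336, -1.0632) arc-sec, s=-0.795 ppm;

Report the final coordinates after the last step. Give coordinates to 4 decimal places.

X=4512783.2523 m, Y=71988.4290 m, Z=-4495167.1917 m

start: φ=-45.080421°, λ=0.914416°, h=2616.315 m
→ ECEF (a=6378137.000, f=1/298.257223563): X=4512539.4202, Y=72024.3036, Z=-4495516.2709
→ Helmert 7p (PV): X=4512309.0482, Y=72212.1575, Z=-4495240.7690
→ Helmert 7p (PV): X=4512783.2523, Y=71988.4290, Z=-4495167.1917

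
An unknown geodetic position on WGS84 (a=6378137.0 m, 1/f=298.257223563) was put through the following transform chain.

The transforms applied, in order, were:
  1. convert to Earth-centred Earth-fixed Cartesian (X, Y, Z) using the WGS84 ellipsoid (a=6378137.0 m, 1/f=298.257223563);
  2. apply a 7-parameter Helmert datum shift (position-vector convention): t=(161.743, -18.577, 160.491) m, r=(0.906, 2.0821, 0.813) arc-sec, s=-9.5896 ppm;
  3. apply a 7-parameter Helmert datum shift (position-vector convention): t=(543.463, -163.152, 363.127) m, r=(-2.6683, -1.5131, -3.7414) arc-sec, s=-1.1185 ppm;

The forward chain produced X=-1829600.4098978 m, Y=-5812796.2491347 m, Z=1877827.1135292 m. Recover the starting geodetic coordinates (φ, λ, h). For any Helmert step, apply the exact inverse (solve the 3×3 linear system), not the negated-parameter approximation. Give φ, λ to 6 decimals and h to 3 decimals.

φ=17.229980°, λ=-107.477625°, h=373.399 m

start: X=-1829600.4099, Y=-5812796.2491, Z=1877827.1135 m
→ Helmert⁻¹: X=-1830026.7124, Y=-5812697.0797, Z=1877404.3163
→ Helmert⁻¹: X=-1830247.8671, Y=-5812718.7848, Z=1877268.8843
→ geod (Bowring, a=6378137.000): φ=17.22998000°, λ=-107.47762500°, h=373.3990 m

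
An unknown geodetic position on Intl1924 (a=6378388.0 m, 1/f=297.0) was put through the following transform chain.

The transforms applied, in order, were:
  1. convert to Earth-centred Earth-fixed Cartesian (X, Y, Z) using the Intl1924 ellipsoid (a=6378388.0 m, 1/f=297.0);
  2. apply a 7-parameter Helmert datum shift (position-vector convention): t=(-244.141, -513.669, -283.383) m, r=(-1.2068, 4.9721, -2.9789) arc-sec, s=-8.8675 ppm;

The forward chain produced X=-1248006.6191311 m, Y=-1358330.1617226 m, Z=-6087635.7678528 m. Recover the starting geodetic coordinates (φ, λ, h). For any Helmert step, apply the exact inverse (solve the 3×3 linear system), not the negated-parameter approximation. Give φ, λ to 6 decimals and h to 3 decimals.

φ=-73.254741°, λ=-132.577952°, h=1885.255 m

start: X=-1248006.6191, Y=-1358330.1617, Z=-6087635.7679 m
→ Helmert⁻¹: X=-1247607.1927, Y=-1357810.9354, Z=-6087444.3832
→ geod (Bowring, a=6378388.000): φ=-73.25474100°, λ=-132.57795200°, h=1885.2550 m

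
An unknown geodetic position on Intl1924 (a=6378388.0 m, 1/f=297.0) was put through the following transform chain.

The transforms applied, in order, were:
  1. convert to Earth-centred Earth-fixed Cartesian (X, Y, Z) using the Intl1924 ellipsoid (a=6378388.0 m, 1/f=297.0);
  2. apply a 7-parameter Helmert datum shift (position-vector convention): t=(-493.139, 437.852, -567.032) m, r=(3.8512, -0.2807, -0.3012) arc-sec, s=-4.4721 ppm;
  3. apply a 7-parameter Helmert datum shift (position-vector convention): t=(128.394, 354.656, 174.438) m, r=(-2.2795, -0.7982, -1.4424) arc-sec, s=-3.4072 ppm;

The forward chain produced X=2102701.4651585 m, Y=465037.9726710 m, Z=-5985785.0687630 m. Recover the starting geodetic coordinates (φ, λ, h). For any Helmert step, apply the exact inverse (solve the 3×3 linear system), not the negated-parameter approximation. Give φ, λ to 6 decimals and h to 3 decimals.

start: X=2102701.4652, Y=465037.9727, Z=-5985785.0688 m
→ Helmert⁻¹: X=2102553.8205, Y=464765.7561, Z=-5985982.9023
→ Helmert⁻¹: X=2103047.5413, Y=464221.2963, Z=-5985454.1674
→ geod (Bowring, a=6378388.000): φ=-70.33312800°, λ=12.44771300°, h=1767.0630 m

φ=-70.333128°, λ=12.447713°, h=1767.063 m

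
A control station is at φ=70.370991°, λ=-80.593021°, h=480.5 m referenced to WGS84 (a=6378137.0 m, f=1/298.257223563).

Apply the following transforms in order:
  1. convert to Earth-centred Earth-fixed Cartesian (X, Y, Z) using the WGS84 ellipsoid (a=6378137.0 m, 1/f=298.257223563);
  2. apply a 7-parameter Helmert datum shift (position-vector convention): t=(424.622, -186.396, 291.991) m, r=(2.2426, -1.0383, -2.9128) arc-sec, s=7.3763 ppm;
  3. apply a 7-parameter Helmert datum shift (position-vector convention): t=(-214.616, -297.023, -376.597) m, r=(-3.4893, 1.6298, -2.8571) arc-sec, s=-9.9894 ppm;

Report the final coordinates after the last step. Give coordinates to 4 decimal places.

start: φ=70.370991°, λ=-80.593021°, h=480.500 m
→ ECEF (a=6378137.000, f=1/298.257223563): X=351270.2898, Y=-2120249.0031, Z=5985522.5666
→ Helmert 7p (PV): X=351637.4310, Y=-2120521.0769, Z=5985837.4244
→ Helmert 7p (PV): X=351437.2266, Y=-2120700.5288, Z=5985434.1257

X=351437.2266 m, Y=-2120700.5288 m, Z=5985434.1257 m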